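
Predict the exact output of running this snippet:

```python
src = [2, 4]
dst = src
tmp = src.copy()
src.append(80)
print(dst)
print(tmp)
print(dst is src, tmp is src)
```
[2, 4, 80]
[2, 4]
True False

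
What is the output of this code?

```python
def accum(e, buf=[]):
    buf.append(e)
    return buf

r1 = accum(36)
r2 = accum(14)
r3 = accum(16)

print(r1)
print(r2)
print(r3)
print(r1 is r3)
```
[36, 14, 16]
[36, 14, 16]
[36, 14, 16]
True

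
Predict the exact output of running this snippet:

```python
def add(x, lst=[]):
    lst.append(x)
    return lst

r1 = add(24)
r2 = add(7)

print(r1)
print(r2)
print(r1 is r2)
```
[24, 7]
[24, 7]
True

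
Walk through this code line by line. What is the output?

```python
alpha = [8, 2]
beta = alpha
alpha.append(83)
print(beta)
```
[8, 2, 83]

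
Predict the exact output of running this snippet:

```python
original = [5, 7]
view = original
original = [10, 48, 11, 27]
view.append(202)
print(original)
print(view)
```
[10, 48, 11, 27]
[5, 7, 202]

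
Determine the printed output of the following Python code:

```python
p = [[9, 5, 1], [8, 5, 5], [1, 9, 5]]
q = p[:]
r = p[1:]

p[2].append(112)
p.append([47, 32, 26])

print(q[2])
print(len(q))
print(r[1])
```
[1, 9, 5, 112]
3
[1, 9, 5, 112]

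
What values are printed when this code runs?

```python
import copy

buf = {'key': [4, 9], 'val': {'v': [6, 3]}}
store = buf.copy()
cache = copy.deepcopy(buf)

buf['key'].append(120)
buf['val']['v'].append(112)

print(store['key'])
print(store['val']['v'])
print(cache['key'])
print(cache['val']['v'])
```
[4, 9, 120]
[6, 3, 112]
[4, 9]
[6, 3]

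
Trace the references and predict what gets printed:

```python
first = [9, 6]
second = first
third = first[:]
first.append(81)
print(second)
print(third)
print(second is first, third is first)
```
[9, 6, 81]
[9, 6]
True False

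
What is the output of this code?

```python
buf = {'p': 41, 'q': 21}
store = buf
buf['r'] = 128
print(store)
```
{'p': 41, 'q': 21, 'r': 128}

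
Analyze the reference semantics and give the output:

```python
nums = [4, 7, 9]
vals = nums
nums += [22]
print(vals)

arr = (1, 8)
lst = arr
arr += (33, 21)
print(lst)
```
[4, 7, 9, 22]
(1, 8)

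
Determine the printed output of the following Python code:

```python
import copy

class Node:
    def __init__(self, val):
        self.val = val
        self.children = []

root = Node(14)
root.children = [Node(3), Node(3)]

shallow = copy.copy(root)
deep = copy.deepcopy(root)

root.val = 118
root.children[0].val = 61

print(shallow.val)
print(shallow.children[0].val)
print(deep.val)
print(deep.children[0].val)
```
14
61
14
3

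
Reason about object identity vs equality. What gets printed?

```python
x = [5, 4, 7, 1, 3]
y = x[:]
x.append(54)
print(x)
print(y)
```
[5, 4, 7, 1, 3, 54]
[5, 4, 7, 1, 3]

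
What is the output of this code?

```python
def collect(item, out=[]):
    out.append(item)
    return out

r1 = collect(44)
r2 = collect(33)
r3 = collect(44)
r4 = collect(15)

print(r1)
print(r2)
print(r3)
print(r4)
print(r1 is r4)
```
[44, 33, 44, 15]
[44, 33, 44, 15]
[44, 33, 44, 15]
[44, 33, 44, 15]
True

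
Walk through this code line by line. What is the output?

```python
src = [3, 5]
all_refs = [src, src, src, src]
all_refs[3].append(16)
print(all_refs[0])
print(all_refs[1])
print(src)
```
[3, 5, 16]
[3, 5, 16]
[3, 5, 16]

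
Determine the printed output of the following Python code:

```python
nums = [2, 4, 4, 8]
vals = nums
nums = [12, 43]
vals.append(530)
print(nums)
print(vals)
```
[12, 43]
[2, 4, 4, 8, 530]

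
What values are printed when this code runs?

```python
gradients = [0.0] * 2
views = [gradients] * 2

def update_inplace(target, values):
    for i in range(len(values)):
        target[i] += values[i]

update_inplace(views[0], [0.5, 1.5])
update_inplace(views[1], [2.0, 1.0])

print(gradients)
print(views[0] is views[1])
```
[2.5, 2.5]
True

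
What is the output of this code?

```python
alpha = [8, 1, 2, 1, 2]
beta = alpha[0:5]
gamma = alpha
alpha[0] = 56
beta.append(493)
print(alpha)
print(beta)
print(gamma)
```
[56, 1, 2, 1, 2]
[8, 1, 2, 1, 2, 493]
[56, 1, 2, 1, 2]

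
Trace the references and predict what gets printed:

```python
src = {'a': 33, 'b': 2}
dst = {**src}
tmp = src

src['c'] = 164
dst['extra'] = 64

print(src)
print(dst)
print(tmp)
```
{'a': 33, 'b': 2, 'c': 164}
{'a': 33, 'b': 2, 'extra': 64}
{'a': 33, 'b': 2, 'c': 164}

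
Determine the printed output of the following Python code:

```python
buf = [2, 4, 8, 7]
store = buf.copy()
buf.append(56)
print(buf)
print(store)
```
[2, 4, 8, 7, 56]
[2, 4, 8, 7]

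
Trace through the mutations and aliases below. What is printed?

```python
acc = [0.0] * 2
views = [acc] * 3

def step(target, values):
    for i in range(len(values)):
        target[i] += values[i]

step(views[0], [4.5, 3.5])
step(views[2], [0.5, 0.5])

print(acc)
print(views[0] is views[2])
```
[5.0, 4.0]
True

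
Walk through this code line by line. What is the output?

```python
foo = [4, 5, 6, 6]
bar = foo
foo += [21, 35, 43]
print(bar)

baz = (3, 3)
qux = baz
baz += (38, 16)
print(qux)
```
[4, 5, 6, 6, 21, 35, 43]
(3, 3)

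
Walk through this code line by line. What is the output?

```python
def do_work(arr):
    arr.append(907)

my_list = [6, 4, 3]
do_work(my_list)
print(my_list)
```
[6, 4, 3, 907]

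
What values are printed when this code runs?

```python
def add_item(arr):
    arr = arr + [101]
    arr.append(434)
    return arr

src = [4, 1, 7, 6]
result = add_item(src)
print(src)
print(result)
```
[4, 1, 7, 6]
[4, 1, 7, 6, 101, 434]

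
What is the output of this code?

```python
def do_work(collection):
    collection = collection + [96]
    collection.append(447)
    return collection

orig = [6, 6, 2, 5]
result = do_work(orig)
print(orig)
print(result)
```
[6, 6, 2, 5]
[6, 6, 2, 5, 96, 447]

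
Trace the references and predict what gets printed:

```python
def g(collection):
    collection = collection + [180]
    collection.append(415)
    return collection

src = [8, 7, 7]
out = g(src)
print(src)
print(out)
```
[8, 7, 7]
[8, 7, 7, 180, 415]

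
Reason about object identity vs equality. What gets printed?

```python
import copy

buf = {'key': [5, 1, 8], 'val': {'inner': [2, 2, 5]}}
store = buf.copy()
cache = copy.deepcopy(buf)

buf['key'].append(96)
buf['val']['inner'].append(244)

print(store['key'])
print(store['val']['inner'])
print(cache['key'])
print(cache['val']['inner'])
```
[5, 1, 8, 96]
[2, 2, 5, 244]
[5, 1, 8]
[2, 2, 5]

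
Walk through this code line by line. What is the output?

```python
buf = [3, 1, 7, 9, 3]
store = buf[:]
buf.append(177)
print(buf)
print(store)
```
[3, 1, 7, 9, 3, 177]
[3, 1, 7, 9, 3]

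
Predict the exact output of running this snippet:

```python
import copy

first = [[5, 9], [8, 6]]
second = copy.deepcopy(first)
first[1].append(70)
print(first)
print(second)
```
[[5, 9], [8, 6, 70]]
[[5, 9], [8, 6]]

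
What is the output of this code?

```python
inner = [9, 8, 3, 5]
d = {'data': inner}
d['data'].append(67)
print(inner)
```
[9, 8, 3, 5, 67]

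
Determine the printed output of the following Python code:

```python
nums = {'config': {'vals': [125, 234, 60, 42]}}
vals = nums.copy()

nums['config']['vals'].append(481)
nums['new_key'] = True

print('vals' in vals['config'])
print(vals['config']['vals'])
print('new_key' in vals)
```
True
[125, 234, 60, 42, 481]
False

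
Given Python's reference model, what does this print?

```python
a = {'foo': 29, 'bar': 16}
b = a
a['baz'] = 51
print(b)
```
{'foo': 29, 'bar': 16, 'baz': 51}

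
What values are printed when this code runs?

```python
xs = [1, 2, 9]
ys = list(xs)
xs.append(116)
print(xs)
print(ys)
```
[1, 2, 9, 116]
[1, 2, 9]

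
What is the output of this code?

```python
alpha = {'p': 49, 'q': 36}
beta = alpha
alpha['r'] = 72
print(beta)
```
{'p': 49, 'q': 36, 'r': 72}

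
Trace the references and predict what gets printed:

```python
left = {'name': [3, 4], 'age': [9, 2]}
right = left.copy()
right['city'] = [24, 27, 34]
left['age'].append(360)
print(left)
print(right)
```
{'name': [3, 4], 'age': [9, 2, 360]}
{'name': [3, 4], 'age': [9, 2, 360], 'city': [24, 27, 34]}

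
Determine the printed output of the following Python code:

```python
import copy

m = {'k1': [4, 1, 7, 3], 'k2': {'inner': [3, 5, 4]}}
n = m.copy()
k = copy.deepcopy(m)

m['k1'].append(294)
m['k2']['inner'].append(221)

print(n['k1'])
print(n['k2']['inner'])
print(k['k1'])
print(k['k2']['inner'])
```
[4, 1, 7, 3, 294]
[3, 5, 4, 221]
[4, 1, 7, 3]
[3, 5, 4]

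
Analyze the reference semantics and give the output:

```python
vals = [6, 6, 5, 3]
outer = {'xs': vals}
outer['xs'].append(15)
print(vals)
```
[6, 6, 5, 3, 15]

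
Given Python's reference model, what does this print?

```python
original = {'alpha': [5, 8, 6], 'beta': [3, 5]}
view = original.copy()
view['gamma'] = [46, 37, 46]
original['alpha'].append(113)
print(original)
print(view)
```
{'alpha': [5, 8, 6, 113], 'beta': [3, 5]}
{'alpha': [5, 8, 6, 113], 'beta': [3, 5], 'gamma': [46, 37, 46]}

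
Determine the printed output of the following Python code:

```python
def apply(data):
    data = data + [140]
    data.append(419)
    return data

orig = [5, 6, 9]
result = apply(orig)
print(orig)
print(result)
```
[5, 6, 9]
[5, 6, 9, 140, 419]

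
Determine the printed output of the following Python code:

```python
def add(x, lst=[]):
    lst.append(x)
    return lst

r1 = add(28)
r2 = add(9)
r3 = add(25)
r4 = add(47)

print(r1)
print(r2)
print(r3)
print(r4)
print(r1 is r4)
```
[28, 9, 25, 47]
[28, 9, 25, 47]
[28, 9, 25, 47]
[28, 9, 25, 47]
True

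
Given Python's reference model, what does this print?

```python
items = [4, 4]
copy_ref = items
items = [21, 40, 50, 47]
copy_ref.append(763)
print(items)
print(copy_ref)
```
[21, 40, 50, 47]
[4, 4, 763]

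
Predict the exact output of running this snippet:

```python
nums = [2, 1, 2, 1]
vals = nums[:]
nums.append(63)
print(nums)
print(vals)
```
[2, 1, 2, 1, 63]
[2, 1, 2, 1]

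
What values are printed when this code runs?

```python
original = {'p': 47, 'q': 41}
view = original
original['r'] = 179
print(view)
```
{'p': 47, 'q': 41, 'r': 179}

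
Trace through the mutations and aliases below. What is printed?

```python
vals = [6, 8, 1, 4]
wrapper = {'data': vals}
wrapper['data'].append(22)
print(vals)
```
[6, 8, 1, 4, 22]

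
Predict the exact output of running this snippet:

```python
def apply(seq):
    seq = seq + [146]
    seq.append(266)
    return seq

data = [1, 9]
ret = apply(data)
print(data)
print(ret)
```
[1, 9]
[1, 9, 146, 266]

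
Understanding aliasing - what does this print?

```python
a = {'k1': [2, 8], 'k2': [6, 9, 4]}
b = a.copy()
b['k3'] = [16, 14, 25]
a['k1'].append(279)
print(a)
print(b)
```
{'k1': [2, 8, 279], 'k2': [6, 9, 4]}
{'k1': [2, 8, 279], 'k2': [6, 9, 4], 'k3': [16, 14, 25]}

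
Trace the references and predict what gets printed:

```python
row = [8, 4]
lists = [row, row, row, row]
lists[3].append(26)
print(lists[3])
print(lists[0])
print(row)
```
[8, 4, 26]
[8, 4, 26]
[8, 4, 26]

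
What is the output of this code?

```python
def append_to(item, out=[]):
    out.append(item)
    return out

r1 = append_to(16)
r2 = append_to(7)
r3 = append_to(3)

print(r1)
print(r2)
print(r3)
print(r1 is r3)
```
[16, 7, 3]
[16, 7, 3]
[16, 7, 3]
True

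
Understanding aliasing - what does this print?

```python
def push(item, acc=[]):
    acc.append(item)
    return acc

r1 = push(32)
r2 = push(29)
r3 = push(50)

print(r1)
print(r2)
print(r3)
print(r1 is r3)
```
[32, 29, 50]
[32, 29, 50]
[32, 29, 50]
True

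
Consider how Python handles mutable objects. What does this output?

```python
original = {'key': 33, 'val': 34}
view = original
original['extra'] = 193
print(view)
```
{'key': 33, 'val': 34, 'extra': 193}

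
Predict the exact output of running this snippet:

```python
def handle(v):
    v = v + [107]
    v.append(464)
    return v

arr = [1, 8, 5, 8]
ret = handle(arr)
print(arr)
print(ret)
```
[1, 8, 5, 8]
[1, 8, 5, 8, 107, 464]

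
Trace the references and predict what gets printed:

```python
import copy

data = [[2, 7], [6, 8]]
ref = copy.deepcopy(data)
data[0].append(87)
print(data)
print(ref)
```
[[2, 7, 87], [6, 8]]
[[2, 7], [6, 8]]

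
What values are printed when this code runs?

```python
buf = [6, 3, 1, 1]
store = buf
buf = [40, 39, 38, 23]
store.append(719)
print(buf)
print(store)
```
[40, 39, 38, 23]
[6, 3, 1, 1, 719]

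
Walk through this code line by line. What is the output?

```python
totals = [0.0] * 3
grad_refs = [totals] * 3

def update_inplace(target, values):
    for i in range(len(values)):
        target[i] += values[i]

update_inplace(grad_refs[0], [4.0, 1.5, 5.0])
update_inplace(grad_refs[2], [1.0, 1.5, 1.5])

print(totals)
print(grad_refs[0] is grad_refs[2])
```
[5.0, 3.0, 6.5]
True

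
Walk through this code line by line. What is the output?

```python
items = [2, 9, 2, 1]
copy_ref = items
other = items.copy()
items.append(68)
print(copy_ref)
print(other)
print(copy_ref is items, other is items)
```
[2, 9, 2, 1, 68]
[2, 9, 2, 1]
True False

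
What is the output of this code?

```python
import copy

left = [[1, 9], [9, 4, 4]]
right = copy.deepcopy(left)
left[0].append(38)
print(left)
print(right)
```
[[1, 9, 38], [9, 4, 4]]
[[1, 9], [9, 4, 4]]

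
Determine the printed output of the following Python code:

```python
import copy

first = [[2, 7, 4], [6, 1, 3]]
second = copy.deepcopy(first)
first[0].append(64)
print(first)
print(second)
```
[[2, 7, 4, 64], [6, 1, 3]]
[[2, 7, 4], [6, 1, 3]]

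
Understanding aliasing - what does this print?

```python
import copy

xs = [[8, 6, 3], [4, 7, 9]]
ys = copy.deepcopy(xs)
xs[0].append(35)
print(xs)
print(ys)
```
[[8, 6, 3, 35], [4, 7, 9]]
[[8, 6, 3], [4, 7, 9]]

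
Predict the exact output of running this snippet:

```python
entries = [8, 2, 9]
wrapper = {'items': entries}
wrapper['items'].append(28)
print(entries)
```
[8, 2, 9, 28]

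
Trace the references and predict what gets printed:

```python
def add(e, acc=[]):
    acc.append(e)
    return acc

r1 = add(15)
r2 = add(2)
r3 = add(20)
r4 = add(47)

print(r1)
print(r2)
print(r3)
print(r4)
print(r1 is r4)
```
[15, 2, 20, 47]
[15, 2, 20, 47]
[15, 2, 20, 47]
[15, 2, 20, 47]
True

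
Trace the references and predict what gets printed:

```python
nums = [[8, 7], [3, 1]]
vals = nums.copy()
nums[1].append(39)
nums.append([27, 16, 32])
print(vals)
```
[[8, 7], [3, 1, 39]]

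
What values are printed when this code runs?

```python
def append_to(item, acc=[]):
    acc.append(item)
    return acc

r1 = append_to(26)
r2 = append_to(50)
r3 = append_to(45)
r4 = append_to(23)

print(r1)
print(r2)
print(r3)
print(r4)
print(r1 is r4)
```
[26, 50, 45, 23]
[26, 50, 45, 23]
[26, 50, 45, 23]
[26, 50, 45, 23]
True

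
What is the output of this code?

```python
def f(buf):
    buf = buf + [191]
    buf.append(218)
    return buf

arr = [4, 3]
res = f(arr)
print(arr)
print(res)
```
[4, 3]
[4, 3, 191, 218]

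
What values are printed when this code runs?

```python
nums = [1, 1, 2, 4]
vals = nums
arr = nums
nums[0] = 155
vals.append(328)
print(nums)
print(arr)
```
[155, 1, 2, 4, 328]
[155, 1, 2, 4, 328]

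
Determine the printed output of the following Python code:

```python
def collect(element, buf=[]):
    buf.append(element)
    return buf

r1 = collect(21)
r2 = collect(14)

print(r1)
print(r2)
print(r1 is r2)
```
[21, 14]
[21, 14]
True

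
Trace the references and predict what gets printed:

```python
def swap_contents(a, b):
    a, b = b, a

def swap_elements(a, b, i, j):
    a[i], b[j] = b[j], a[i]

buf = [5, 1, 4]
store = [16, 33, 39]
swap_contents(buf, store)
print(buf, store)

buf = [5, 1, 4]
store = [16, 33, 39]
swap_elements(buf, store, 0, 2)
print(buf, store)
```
[5, 1, 4] [16, 33, 39]
[39, 1, 4] [16, 33, 5]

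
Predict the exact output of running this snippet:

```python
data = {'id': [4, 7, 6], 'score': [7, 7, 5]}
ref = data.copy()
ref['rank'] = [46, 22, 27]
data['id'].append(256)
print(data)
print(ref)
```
{'id': [4, 7, 6, 256], 'score': [7, 7, 5]}
{'id': [4, 7, 6, 256], 'score': [7, 7, 5], 'rank': [46, 22, 27]}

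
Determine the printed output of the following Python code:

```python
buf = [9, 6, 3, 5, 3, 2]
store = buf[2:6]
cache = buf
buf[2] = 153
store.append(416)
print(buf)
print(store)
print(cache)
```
[9, 6, 153, 5, 3, 2]
[3, 5, 3, 2, 416]
[9, 6, 153, 5, 3, 2]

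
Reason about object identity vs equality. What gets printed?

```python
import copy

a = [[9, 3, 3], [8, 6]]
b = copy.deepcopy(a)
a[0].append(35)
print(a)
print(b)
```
[[9, 3, 3, 35], [8, 6]]
[[9, 3, 3], [8, 6]]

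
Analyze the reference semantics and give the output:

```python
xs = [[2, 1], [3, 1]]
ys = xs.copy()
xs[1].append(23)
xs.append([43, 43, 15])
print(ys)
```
[[2, 1], [3, 1, 23]]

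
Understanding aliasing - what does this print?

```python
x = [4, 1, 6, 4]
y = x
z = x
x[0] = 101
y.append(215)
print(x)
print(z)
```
[101, 1, 6, 4, 215]
[101, 1, 6, 4, 215]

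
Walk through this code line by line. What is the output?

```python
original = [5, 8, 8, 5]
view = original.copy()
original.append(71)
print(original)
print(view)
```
[5, 8, 8, 5, 71]
[5, 8, 8, 5]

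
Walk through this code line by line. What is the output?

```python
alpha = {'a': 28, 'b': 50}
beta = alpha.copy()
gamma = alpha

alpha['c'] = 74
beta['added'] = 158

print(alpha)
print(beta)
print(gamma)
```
{'a': 28, 'b': 50, 'c': 74}
{'a': 28, 'b': 50, 'added': 158}
{'a': 28, 'b': 50, 'c': 74}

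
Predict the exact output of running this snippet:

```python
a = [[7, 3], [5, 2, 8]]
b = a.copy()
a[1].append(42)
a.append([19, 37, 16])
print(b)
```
[[7, 3], [5, 2, 8, 42]]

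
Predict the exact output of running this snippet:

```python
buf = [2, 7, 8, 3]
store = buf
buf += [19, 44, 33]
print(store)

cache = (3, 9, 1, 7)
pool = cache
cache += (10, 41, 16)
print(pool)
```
[2, 7, 8, 3, 19, 44, 33]
(3, 9, 1, 7)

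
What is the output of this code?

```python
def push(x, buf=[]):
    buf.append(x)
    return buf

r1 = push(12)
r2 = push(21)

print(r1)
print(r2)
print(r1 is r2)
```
[12, 21]
[12, 21]
True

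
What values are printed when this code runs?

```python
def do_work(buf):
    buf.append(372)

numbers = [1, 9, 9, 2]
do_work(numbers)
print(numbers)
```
[1, 9, 9, 2, 372]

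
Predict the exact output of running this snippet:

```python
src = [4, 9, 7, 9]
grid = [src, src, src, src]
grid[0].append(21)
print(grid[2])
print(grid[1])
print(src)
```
[4, 9, 7, 9, 21]
[4, 9, 7, 9, 21]
[4, 9, 7, 9, 21]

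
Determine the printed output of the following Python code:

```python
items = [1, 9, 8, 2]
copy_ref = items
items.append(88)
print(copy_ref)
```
[1, 9, 8, 2, 88]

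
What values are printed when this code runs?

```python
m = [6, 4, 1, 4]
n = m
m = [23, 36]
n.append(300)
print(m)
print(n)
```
[23, 36]
[6, 4, 1, 4, 300]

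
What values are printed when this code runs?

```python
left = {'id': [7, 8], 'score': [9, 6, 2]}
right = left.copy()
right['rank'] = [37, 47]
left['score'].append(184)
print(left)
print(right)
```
{'id': [7, 8], 'score': [9, 6, 2, 184]}
{'id': [7, 8], 'score': [9, 6, 2, 184], 'rank': [37, 47]}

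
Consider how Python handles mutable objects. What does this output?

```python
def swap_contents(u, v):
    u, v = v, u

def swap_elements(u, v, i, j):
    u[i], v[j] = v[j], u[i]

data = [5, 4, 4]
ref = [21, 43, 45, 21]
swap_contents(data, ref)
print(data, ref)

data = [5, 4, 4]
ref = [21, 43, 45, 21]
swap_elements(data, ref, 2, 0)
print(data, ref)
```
[5, 4, 4] [21, 43, 45, 21]
[5, 4, 21] [4, 43, 45, 21]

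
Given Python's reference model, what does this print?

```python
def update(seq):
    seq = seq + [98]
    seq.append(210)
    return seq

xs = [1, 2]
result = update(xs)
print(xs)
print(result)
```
[1, 2]
[1, 2, 98, 210]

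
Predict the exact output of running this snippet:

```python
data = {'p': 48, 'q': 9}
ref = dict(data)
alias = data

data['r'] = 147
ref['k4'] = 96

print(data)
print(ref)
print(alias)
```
{'p': 48, 'q': 9, 'r': 147}
{'p': 48, 'q': 9, 'k4': 96}
{'p': 48, 'q': 9, 'r': 147}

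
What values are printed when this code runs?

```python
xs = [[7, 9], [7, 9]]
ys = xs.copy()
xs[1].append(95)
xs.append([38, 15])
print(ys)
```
[[7, 9], [7, 9, 95]]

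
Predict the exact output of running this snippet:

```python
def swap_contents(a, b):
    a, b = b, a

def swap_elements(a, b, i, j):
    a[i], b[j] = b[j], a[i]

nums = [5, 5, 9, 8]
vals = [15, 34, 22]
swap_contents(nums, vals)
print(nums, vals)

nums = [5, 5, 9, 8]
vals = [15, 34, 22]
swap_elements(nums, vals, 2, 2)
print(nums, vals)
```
[5, 5, 9, 8] [15, 34, 22]
[5, 5, 22, 8] [15, 34, 9]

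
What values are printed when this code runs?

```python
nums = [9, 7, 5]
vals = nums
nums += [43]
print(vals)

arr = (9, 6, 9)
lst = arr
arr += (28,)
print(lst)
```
[9, 7, 5, 43]
(9, 6, 9)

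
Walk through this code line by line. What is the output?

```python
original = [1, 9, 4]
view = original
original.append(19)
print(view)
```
[1, 9, 4, 19]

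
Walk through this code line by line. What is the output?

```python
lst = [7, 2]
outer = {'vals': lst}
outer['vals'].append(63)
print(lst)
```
[7, 2, 63]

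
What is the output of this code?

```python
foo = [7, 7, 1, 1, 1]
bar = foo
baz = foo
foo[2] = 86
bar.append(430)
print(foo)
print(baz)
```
[7, 7, 86, 1, 1, 430]
[7, 7, 86, 1, 1, 430]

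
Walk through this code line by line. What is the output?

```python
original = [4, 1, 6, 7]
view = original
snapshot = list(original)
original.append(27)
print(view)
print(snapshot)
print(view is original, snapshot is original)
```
[4, 1, 6, 7, 27]
[4, 1, 6, 7]
True False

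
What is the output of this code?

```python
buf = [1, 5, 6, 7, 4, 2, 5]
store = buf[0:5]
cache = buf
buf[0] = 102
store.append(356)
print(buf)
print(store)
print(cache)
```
[102, 5, 6, 7, 4, 2, 5]
[1, 5, 6, 7, 4, 356]
[102, 5, 6, 7, 4, 2, 5]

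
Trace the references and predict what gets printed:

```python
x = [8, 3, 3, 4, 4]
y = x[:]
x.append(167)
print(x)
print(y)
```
[8, 3, 3, 4, 4, 167]
[8, 3, 3, 4, 4]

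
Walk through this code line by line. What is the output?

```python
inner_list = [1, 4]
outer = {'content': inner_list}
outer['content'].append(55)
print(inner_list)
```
[1, 4, 55]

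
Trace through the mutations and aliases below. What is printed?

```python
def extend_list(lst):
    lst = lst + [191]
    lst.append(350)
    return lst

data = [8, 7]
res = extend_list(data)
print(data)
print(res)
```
[8, 7]
[8, 7, 191, 350]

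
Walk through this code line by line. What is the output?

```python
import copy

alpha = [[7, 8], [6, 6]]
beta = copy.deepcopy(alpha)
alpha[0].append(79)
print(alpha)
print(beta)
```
[[7, 8, 79], [6, 6]]
[[7, 8], [6, 6]]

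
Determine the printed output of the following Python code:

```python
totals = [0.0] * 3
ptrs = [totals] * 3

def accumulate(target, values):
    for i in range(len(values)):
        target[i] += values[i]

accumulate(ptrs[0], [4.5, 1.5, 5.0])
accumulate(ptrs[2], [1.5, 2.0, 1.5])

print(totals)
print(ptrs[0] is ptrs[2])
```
[6.0, 3.5, 6.5]
True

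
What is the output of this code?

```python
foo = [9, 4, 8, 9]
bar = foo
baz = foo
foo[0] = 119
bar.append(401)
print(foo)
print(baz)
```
[119, 4, 8, 9, 401]
[119, 4, 8, 9, 401]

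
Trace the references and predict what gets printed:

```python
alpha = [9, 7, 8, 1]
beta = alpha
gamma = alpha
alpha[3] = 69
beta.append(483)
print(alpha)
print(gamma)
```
[9, 7, 8, 69, 483]
[9, 7, 8, 69, 483]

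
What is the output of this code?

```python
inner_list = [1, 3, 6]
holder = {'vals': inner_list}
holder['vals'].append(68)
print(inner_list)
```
[1, 3, 6, 68]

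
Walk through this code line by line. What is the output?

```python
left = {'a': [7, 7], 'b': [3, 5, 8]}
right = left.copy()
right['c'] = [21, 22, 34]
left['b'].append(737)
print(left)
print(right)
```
{'a': [7, 7], 'b': [3, 5, 8, 737]}
{'a': [7, 7], 'b': [3, 5, 8, 737], 'c': [21, 22, 34]}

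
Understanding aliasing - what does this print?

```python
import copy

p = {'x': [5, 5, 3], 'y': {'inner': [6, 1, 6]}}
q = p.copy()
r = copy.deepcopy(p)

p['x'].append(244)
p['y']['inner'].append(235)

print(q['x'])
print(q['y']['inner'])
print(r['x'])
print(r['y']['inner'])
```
[5, 5, 3, 244]
[6, 1, 6, 235]
[5, 5, 3]
[6, 1, 6]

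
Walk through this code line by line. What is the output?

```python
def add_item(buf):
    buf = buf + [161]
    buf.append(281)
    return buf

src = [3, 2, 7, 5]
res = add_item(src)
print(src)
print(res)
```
[3, 2, 7, 5]
[3, 2, 7, 5, 161, 281]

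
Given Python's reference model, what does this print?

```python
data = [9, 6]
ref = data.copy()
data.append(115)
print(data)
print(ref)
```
[9, 6, 115]
[9, 6]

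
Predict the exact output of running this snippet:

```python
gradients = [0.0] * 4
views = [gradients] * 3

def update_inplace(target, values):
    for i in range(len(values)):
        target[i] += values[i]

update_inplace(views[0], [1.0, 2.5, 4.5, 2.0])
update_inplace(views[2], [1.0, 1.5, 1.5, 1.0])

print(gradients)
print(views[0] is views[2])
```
[2.0, 4.0, 6.0, 3.0]
True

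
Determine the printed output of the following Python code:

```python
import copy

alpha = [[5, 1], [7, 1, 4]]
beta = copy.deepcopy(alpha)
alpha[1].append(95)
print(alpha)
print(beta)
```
[[5, 1], [7, 1, 4, 95]]
[[5, 1], [7, 1, 4]]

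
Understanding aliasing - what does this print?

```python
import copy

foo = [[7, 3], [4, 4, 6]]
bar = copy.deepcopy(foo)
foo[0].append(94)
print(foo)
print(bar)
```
[[7, 3, 94], [4, 4, 6]]
[[7, 3], [4, 4, 6]]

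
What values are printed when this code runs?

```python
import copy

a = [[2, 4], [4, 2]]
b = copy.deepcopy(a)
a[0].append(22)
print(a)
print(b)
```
[[2, 4, 22], [4, 2]]
[[2, 4], [4, 2]]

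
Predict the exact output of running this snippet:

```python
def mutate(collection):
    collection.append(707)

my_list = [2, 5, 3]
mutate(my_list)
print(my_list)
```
[2, 5, 3, 707]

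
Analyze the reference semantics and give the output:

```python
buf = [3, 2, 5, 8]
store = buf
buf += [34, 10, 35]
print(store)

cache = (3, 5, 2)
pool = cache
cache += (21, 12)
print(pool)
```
[3, 2, 5, 8, 34, 10, 35]
(3, 5, 2)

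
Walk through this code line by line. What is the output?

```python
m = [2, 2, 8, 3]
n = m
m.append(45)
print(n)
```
[2, 2, 8, 3, 45]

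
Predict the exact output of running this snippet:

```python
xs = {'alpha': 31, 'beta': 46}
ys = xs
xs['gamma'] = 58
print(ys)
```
{'alpha': 31, 'beta': 46, 'gamma': 58}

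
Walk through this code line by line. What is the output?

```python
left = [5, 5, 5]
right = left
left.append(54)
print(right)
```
[5, 5, 5, 54]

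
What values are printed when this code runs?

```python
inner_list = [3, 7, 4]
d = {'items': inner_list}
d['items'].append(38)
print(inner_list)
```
[3, 7, 4, 38]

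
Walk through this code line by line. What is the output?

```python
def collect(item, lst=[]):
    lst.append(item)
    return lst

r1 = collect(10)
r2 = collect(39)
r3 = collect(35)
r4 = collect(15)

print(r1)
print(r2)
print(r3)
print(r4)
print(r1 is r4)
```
[10, 39, 35, 15]
[10, 39, 35, 15]
[10, 39, 35, 15]
[10, 39, 35, 15]
True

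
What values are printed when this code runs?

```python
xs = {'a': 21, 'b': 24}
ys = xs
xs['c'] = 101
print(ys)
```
{'a': 21, 'b': 24, 'c': 101}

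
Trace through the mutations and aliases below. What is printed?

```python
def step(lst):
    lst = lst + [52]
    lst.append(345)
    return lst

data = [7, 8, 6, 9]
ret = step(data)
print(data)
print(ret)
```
[7, 8, 6, 9]
[7, 8, 6, 9, 52, 345]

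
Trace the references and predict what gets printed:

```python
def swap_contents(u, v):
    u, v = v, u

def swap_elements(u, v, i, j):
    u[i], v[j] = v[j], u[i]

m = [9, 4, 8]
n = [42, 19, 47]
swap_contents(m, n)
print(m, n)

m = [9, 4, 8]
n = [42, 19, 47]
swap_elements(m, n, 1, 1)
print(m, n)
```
[9, 4, 8] [42, 19, 47]
[9, 19, 8] [42, 4, 47]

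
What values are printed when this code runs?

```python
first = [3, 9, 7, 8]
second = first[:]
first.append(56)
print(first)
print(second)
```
[3, 9, 7, 8, 56]
[3, 9, 7, 8]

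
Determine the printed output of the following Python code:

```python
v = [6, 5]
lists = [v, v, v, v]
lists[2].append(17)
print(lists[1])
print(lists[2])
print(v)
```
[6, 5, 17]
[6, 5, 17]
[6, 5, 17]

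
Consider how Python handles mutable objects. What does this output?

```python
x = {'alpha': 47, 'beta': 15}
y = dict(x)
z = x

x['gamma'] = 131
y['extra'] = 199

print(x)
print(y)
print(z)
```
{'alpha': 47, 'beta': 15, 'gamma': 131}
{'alpha': 47, 'beta': 15, 'extra': 199}
{'alpha': 47, 'beta': 15, 'gamma': 131}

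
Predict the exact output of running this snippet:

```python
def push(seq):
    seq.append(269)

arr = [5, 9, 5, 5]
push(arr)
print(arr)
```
[5, 9, 5, 5, 269]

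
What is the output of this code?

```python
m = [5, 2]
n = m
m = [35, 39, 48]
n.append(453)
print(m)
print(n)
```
[35, 39, 48]
[5, 2, 453]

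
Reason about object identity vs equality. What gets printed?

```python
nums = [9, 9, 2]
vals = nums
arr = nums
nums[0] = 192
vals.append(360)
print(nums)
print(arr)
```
[192, 9, 2, 360]
[192, 9, 2, 360]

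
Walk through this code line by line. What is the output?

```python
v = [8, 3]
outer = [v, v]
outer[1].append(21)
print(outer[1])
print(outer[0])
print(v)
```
[8, 3, 21]
[8, 3, 21]
[8, 3, 21]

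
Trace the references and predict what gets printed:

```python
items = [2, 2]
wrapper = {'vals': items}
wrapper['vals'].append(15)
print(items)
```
[2, 2, 15]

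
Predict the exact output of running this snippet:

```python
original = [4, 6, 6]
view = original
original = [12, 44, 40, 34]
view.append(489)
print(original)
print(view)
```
[12, 44, 40, 34]
[4, 6, 6, 489]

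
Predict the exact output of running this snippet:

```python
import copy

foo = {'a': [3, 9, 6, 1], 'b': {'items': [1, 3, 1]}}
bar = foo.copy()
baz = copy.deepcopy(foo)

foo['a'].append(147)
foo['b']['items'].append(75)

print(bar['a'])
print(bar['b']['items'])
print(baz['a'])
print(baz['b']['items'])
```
[3, 9, 6, 1, 147]
[1, 3, 1, 75]
[3, 9, 6, 1]
[1, 3, 1]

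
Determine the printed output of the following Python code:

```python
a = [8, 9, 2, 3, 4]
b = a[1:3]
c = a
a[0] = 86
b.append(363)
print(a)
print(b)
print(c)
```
[86, 9, 2, 3, 4]
[9, 2, 363]
[86, 9, 2, 3, 4]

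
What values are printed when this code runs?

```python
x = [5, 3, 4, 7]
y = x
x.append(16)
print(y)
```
[5, 3, 4, 7, 16]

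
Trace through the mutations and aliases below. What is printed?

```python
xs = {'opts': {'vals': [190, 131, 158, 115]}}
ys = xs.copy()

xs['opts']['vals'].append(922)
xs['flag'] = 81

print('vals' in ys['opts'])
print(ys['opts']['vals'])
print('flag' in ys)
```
True
[190, 131, 158, 115, 922]
False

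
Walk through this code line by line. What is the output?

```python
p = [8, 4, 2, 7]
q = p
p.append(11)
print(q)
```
[8, 4, 2, 7, 11]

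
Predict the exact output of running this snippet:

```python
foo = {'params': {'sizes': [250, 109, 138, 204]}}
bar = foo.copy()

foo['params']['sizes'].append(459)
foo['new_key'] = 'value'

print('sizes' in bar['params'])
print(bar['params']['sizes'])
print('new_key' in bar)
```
True
[250, 109, 138, 204, 459]
False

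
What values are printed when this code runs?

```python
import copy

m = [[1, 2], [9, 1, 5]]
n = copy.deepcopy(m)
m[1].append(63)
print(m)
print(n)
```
[[1, 2], [9, 1, 5, 63]]
[[1, 2], [9, 1, 5]]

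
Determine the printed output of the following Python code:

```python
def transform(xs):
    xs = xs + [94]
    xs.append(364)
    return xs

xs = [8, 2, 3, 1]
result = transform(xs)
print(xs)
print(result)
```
[8, 2, 3, 1]
[8, 2, 3, 1, 94, 364]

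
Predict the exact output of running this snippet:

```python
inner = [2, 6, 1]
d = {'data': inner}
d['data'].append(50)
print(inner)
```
[2, 6, 1, 50]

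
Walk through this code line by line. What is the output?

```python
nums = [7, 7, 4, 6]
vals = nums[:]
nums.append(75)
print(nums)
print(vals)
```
[7, 7, 4, 6, 75]
[7, 7, 4, 6]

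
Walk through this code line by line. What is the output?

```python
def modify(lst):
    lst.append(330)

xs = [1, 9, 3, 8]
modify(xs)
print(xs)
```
[1, 9, 3, 8, 330]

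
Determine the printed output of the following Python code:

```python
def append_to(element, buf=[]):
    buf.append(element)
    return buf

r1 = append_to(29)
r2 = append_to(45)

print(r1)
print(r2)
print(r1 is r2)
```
[29, 45]
[29, 45]
True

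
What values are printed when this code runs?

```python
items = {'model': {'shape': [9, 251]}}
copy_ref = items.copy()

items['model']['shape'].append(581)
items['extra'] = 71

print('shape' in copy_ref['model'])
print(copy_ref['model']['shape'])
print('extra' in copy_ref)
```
True
[9, 251, 581]
False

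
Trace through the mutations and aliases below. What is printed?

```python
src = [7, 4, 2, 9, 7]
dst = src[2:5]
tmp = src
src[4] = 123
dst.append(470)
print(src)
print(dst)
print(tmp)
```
[7, 4, 2, 9, 123]
[2, 9, 7, 470]
[7, 4, 2, 9, 123]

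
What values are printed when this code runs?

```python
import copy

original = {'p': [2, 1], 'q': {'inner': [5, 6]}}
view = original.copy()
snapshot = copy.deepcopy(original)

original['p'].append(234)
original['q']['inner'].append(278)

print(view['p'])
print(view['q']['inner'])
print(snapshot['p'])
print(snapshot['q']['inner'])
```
[2, 1, 234]
[5, 6, 278]
[2, 1]
[5, 6]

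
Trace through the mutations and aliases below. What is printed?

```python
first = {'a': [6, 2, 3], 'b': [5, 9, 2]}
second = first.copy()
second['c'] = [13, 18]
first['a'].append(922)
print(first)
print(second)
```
{'a': [6, 2, 3, 922], 'b': [5, 9, 2]}
{'a': [6, 2, 3, 922], 'b': [5, 9, 2], 'c': [13, 18]}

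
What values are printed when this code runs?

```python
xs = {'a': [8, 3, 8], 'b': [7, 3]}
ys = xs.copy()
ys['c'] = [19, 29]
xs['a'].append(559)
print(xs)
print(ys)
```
{'a': [8, 3, 8, 559], 'b': [7, 3]}
{'a': [8, 3, 8, 559], 'b': [7, 3], 'c': [19, 29]}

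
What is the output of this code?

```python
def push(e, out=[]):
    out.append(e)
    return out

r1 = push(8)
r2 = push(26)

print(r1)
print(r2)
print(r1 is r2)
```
[8, 26]
[8, 26]
True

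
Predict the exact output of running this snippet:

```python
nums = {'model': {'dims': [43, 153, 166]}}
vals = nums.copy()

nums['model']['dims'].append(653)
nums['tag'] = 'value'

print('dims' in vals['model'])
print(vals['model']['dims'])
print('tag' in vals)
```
True
[43, 153, 166, 653]
False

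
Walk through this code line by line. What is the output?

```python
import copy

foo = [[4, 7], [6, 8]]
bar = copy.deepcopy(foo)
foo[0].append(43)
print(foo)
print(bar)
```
[[4, 7, 43], [6, 8]]
[[4, 7], [6, 8]]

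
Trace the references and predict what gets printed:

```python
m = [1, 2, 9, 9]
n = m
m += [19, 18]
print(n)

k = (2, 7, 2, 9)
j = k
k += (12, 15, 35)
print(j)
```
[1, 2, 9, 9, 19, 18]
(2, 7, 2, 9)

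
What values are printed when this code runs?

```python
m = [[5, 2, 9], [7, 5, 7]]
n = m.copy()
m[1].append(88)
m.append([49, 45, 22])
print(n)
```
[[5, 2, 9], [7, 5, 7, 88]]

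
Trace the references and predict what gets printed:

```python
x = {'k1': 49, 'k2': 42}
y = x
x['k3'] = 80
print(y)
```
{'k1': 49, 'k2': 42, 'k3': 80}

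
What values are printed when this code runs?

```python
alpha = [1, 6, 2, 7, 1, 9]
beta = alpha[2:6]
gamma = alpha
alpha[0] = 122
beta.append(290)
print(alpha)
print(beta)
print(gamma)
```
[122, 6, 2, 7, 1, 9]
[2, 7, 1, 9, 290]
[122, 6, 2, 7, 1, 9]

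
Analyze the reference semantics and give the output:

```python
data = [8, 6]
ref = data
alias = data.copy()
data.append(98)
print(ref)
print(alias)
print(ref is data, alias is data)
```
[8, 6, 98]
[8, 6]
True False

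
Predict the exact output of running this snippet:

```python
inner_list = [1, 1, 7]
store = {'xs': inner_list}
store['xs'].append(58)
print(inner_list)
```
[1, 1, 7, 58]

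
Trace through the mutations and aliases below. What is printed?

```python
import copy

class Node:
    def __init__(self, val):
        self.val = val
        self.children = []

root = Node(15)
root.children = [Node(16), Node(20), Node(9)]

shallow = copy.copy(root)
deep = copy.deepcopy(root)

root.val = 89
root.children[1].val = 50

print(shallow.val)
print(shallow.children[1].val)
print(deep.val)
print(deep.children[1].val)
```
15
50
15
20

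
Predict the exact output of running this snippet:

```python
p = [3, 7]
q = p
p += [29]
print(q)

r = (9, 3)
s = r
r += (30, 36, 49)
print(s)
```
[3, 7, 29]
(9, 3)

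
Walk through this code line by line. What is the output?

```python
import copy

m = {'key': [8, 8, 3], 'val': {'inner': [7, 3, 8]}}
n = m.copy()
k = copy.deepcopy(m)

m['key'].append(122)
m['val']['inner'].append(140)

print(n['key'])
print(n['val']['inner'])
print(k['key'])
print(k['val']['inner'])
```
[8, 8, 3, 122]
[7, 3, 8, 140]
[8, 8, 3]
[7, 3, 8]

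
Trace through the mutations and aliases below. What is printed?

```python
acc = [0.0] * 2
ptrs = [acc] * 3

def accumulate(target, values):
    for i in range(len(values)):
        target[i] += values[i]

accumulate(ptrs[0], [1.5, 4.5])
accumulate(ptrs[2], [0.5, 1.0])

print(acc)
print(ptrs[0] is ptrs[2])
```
[2.0, 5.5]
True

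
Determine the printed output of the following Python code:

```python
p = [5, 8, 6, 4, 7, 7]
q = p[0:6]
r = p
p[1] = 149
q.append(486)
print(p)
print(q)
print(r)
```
[5, 149, 6, 4, 7, 7]
[5, 8, 6, 4, 7, 7, 486]
[5, 149, 6, 4, 7, 7]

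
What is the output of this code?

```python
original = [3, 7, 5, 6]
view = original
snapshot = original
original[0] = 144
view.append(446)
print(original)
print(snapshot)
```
[144, 7, 5, 6, 446]
[144, 7, 5, 6, 446]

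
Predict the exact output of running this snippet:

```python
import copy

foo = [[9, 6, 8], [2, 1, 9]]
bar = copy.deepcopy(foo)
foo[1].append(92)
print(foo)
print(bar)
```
[[9, 6, 8], [2, 1, 9, 92]]
[[9, 6, 8], [2, 1, 9]]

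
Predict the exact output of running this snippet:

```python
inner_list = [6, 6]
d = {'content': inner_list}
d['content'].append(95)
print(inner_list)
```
[6, 6, 95]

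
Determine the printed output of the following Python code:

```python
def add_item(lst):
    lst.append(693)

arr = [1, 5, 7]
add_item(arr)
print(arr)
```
[1, 5, 7, 693]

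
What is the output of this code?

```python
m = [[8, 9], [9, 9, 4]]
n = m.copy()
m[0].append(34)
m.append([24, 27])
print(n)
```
[[8, 9, 34], [9, 9, 4]]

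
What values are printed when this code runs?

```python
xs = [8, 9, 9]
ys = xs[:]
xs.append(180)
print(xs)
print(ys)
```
[8, 9, 9, 180]
[8, 9, 9]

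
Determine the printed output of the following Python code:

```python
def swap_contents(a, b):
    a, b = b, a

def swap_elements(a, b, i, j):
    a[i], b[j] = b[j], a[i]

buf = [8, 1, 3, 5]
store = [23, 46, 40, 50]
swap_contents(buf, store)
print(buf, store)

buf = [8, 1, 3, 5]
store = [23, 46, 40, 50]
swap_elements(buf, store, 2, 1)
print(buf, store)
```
[8, 1, 3, 5] [23, 46, 40, 50]
[8, 1, 46, 5] [23, 3, 40, 50]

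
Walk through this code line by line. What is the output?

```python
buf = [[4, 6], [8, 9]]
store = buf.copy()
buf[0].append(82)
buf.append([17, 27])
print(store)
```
[[4, 6, 82], [8, 9]]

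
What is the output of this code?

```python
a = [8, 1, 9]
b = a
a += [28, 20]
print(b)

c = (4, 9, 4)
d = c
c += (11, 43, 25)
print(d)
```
[8, 1, 9, 28, 20]
(4, 9, 4)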